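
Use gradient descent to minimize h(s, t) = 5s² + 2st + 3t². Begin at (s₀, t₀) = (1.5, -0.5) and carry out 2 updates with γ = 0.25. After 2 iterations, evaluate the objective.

65.625

∇h = (10s + 2t, 2s + 6t)
(s₁, t₁) = (1.5, -0.5) − 0.25·(14, 0) = (-2, -0.5)
(s₂, t₂) = (-2, -0.5) − 0.25·(-21, -7) = (3.25, 1.25)
h(3.25, 1.25) = 65.625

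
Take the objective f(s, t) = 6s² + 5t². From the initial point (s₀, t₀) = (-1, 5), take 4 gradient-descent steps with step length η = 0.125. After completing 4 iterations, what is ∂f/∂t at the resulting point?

∇f = (12s, 10t)
(s₁, t₁) = (-1, 5) − 0.125·(-12, 50) = (0.5, -1.25)
(s₂, t₂) = (0.5, -1.25) − 0.125·(6, -12.5) = (-0.25, 0.3125)
(s₃, t₃) = (-0.25, 0.3125) − 0.125·(-3, 3.125) = (0.125, -0.078125)
(s₄, t₄) = (0.125, -0.078125) − 0.125·(1.5, -0.78125) = (-0.0625, 0.01953125)
∂f/∂t at (-0.0625, 0.01953125) = 0.1953125

0.1953125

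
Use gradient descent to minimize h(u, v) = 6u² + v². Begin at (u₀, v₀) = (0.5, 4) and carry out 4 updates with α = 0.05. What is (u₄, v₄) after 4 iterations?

∇h = (12u, 2v)
(u₁, v₁) = (0.5, 4) − 0.05·(6, 8) = (0.2, 3.6)
(u₂, v₂) = (0.2, 3.6) − 0.05·(2.4, 7.2) = (0.08, 3.24)
(u₃, v₃) = (0.08, 3.24) − 0.05·(0.96, 6.48) = (0.032, 2.916)
(u₄, v₄) = (0.032, 2.916) − 0.05·(0.384, 5.832) = (0.0128, 2.6244)

(0.0128, 2.6244)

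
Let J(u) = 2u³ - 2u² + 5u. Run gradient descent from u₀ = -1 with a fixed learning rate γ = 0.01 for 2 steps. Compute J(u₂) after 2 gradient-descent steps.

-14.79594928146075

J′(u) = 6u² - 4u + 5
Step 1: J′(-1) = 15; u₁ = -1 − 0.01·15 = -1.15
Step 2: J′(-1.15) = 17.535; u₂ = -1.15 − 0.01·17.535 = -1.32535
J(-1.32535) = -14.79594928146075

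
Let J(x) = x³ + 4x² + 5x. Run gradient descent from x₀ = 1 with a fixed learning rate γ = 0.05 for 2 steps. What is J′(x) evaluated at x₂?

J′(x) = 3x² + 8x + 5
x₁ = 1 − 0.05·16 = 0.2
x₂ = 0.2 − 0.05·6.72 = -0.136
J′(x) at (-0.136) = 3.967488

3.967488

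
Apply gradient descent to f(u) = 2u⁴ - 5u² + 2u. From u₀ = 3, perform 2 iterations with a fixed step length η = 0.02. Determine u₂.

f′(u) = 8u³ - 10u + 2
Step 1: f′(3) = 188; u₁ = 3 − 0.02·188 = -0.76
Step 2: f′(-0.76) = 6.088192; u₂ = -0.76 − 0.02·6.088192 = -0.88176384

-0.88176384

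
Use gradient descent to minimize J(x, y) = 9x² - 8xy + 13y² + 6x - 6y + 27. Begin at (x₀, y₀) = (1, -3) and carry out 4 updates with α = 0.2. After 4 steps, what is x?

1271.0672

∇J = (18x - 8y + 6, -8x + 26y - 6)
(x₁, y₁) = (1, -3) − 0.2·(48, -92) = (-8.6, 15.4)
(x₂, y₂) = (-8.6, 15.4) − 0.2·(-272, 463.2) = (45.8, -77.24)
(x₃, y₃) = (45.8, -77.24) − 0.2·(1448.32, -2380.64) = (-243.864, 398.888)
(x₄, y₄) = (-243.864, 398.888) − 0.2·(-7574.656, 12316) = (1271.0672, -2064.312)
x = 1271.0672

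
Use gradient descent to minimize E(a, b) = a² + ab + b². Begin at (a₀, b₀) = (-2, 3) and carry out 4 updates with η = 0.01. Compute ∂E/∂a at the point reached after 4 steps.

-1.07355081

∇E = (2a + b, a + 2b)
Step 1: at (-2, 3), ∇E = (-1, 4) → (-2, 3) − 0.01·(-1, 4) = (-1.99, 2.96)
Step 2: at (-1.99, 2.96), ∇E = (-1.02, 3.93) → (-1.99, 2.96) − 0.01·(-1.02, 3.93) = (-1.9798, 2.9207)
Step 3: at (-1.9798, 2.9207), ∇E = (-1.0389, 3.8616) → (-1.9798, 2.9207) − 0.01·(-1.0389, 3.8616) = (-1.969411, 2.882084)
Step 4: at (-1.969411, 2.882084), ∇E = (-1.056738, 3.794757) → (-1.969411, 2.882084) − 0.01·(-1.056738, 3.794757) = (-1.95884362, 2.84413643)
∂E/∂a at (-1.95884362, 2.84413643) = -1.07355081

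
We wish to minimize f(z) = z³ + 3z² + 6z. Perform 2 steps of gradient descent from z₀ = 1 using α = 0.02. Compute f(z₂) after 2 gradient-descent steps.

3.554332760296

f′(z) = 3z² + 6z + 6
z₁ = 1 − 0.02·15 = 0.7
z₂ = 0.7 − 0.02·11.67 = 0.4666
f(0.4666) = 3.554332760296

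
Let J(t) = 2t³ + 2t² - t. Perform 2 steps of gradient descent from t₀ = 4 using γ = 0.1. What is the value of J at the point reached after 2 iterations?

J′(t) = 6t² + 4t - 1
Step 1: J′(4) = 111; t₁ = 4 − 0.1·111 = -7.1
Step 2: J′(-7.1) = 273.06; t₂ = -7.1 − 0.1·273.06 = -34.406
J(-34.406) = -79055.824718832

-79055.824718832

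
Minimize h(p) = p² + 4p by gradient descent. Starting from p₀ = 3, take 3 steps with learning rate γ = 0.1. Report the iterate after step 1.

h′(p) = 2p + 4
Step 1: h′(3) = 10; p₁ = 3 − 0.1·10 = 2

2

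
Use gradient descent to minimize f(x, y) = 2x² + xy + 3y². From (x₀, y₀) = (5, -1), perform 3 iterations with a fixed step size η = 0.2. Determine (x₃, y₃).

(0.096, -0.064)

∇f = (4x + y, x + 6y)
(x₁, y₁) = (5, -1) − 0.2·(19, -1) = (1.2, -0.8)
(x₂, y₂) = (1.2, -0.8) − 0.2·(4, -3.6) = (0.4, -0.08)
(x₃, y₃) = (0.4, -0.08) − 0.2·(1.52, -0.08) = (0.096, -0.064)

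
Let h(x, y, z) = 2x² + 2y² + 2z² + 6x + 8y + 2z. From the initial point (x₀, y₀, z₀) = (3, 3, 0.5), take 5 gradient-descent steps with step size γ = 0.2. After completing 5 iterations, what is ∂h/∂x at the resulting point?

0.00576

∇h = (4x + 6, 4y + 8, 4z + 2)
Step 1: at (3, 3, 0.5), ∇h = (18, 20, 4) → (3, 3, 0.5) − 0.2·(18, 20, 4) = (-0.6, -1, -0.3)
Step 2: at (-0.6, -1, -0.3), ∇h = (3.6, 4, 0.8) → (-0.6, -1, -0.3) − 0.2·(3.6, 4, 0.8) = (-1.32, -1.8, -0.46)
Step 3: at (-1.32, -1.8, -0.46), ∇h = (0.72, 0.8, 0.16) → (-1.32, -1.8, -0.46) − 0.2·(0.72, 0.8, 0.16) = (-1.464, -1.96, -0.492)
Step 4: at (-1.464, -1.96, -0.492), ∇h = (0.144, 0.16, 0.032) → (-1.464, -1.96, -0.492) − 0.2·(0.144, 0.16, 0.032) = (-1.4928, -1.992, -0.4984)
Step 5: at (-1.4928, -1.992, -0.4984), ∇h = (0.0288, 0.032, 0.0064) → (-1.4928, -1.992, -0.4984) − 0.2·(0.0288, 0.032, 0.0064) = (-1.49856, -1.9984, -0.49968)
∂h/∂x at (-1.49856, -1.9984, -0.49968) = 0.00576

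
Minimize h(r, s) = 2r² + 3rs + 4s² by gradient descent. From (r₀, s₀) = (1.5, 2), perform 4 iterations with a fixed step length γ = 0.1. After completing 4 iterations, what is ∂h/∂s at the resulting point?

∇h = (4r + 3s, 3r + 8s)
Step 1: at (1.5, 2), ∇h = (12, 20.5) → (1.5, 2) − 0.1·(12, 20.5) = (0.3, -0.05)
Step 2: at (0.3, -0.05), ∇h = (1.05, 0.5) → (0.3, -0.05) − 0.1·(1.05, 0.5) = (0.195, -0.1)
Step 3: at (0.195, -0.1), ∇h = (0.48, -0.215) → (0.195, -0.1) − 0.1·(0.48, -0.215) = (0.147, -0.0785)
Step 4: at (0.147, -0.0785), ∇h = (0.3525, -0.187) → (0.147, -0.0785) − 0.1·(0.3525, -0.187) = (0.11175, -0.0598)
∂h/∂s at (0.11175, -0.0598) = -0.14315

-0.14315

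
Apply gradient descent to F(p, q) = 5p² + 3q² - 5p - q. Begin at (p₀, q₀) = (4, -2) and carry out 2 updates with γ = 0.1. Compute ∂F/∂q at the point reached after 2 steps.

∇F = (10p - 5, 6q - 1)
(p₁, q₁) = (4, -2) − 0.1·(35, -13) = (0.5, -0.7)
(p₂, q₂) = (0.5, -0.7) − 0.1·(0, -5.2) = (0.5, -0.18)
∂F/∂q at (0.5, -0.18) = -2.08

-2.08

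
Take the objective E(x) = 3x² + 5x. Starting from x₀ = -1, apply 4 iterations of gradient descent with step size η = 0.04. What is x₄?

-0.88893696

E′(x) = 6x + 5
x₁ = -1 − 0.04·(-1) = -0.96
x₂ = -0.96 − 0.04·(-0.76) = -0.9296
x₃ = -0.9296 − 0.04·(-0.5776) = -0.906496
x₄ = -0.906496 − 0.04·(-0.438976) = -0.88893696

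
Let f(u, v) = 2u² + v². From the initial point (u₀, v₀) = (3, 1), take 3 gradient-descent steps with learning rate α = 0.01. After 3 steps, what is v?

∇f = (4u, 2v)
Step 1: at (3, 1), ∇f = (12, 2) → (3, 1) − 0.01·(12, 2) = (2.88, 0.98)
Step 2: at (2.88, 0.98), ∇f = (11.52, 1.96) → (2.88, 0.98) − 0.01·(11.52, 1.96) = (2.7648, 0.9604)
Step 3: at (2.7648, 0.9604), ∇f = (11.0592, 1.9208) → (2.7648, 0.9604) − 0.01·(11.0592, 1.9208) = (2.654208, 0.941192)
v = 0.941192

0.941192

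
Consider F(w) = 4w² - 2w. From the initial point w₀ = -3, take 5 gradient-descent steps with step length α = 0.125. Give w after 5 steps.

F′(w) = 8w - 2
Step 1: F′(-3) = -26; w₁ = -3 − 0.125·(-26) = 0.25
Step 2: F′(0.25) = 0; w₂ = 0.25 − 0.125·0 = 0.25
Step 3: F′(0.25) = 0; w₃ = 0.25 − 0.125·0 = 0.25
Step 4: F′(0.25) = 0; w₄ = 0.25 − 0.125·0 = 0.25
Step 5: F′(0.25) = 0; w₅ = 0.25 − 0.125·0 = 0.25

0.25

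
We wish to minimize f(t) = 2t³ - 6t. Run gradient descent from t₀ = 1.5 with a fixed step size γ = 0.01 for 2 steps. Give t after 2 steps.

1.3631625

f′(t) = 6t² - 6
t₁ = 1.5 − 0.01·7.5 = 1.425
t₂ = 1.425 − 0.01·6.18375 = 1.3631625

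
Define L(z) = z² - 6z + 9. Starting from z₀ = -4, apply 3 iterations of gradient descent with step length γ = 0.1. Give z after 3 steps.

L′(z) = 2z - 6
Step 1: L′(-4) = -14; z₁ = -4 − 0.1·(-14) = -2.6
Step 2: L′(-2.6) = -11.2; z₂ = -2.6 − 0.1·(-11.2) = -1.48
Step 3: L′(-1.48) = -8.96; z₃ = -1.48 − 0.1·(-8.96) = -0.584

-0.584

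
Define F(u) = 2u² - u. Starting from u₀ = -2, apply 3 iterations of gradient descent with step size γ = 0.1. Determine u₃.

F′(u) = 4u - 1
Step 1: F′(-2) = -9; u₁ = -2 − 0.1·(-9) = -1.1
Step 2: F′(-1.1) = -5.4; u₂ = -1.1 − 0.1·(-5.4) = -0.56
Step 3: F′(-0.56) = -3.24; u₃ = -0.56 − 0.1·(-3.24) = -0.236

-0.236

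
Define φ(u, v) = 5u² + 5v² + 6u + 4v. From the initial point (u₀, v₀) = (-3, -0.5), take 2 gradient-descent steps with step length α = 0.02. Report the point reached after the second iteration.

∇φ = (10u + 6, 10v + 4)
Step 1: at (-3, -0.5), ∇φ = (-24, -1) → (-3, -0.5) − 0.02·(-24, -1) = (-2.52, -0.48)
Step 2: at (-2.52, -0.48), ∇φ = (-19.2, -0.8) → (-2.52, -0.48) − 0.02·(-19.2, -0.8) = (-2.136, -0.464)

(-2.136, -0.464)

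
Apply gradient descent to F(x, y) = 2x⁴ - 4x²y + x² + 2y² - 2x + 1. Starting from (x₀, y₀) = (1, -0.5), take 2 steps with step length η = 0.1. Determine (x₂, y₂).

∇F = (8x³ - 8xy + 2x - 2, -4x² + 4y)
Step 1: at (1, -0.5), ∇F = (12, -6) → (1, -0.5) − 0.1·(12, -6) = (-0.2, 0.1)
Step 2: at (-0.2, 0.1), ∇F = (-2.304, 0.24) → (-0.2, 0.1) − 0.1·(-2.304, 0.24) = (0.0304, 0.076)

(0.0304, 0.076)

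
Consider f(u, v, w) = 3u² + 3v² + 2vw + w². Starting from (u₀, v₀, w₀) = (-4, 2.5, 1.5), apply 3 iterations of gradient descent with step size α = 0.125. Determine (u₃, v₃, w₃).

∇f = (6u, 6v + 2w, 2v + 2w)
(u₁, v₁, w₁) = (-4, 2.5, 1.5) − 0.125·(-24, 18, 8) = (-1, 0.25, 0.5)
(u₂, v₂, w₂) = (-1, 0.25, 0.5) − 0.125·(-6, 2.5, 1.5) = (-0.25, -0.0625, 0.3125)
(u₃, v₃, w₃) = (-0.25, -0.0625, 0.3125) − 0.125·(-1.5, 0.25, 0.5) = (-0.0625, -0.09375, 0.25)

(-0.0625, -0.09375, 0.25)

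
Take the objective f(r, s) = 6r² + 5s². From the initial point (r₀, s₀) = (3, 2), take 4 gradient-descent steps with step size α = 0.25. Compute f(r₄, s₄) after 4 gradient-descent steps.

∇f = (12r, 10s)
(r₁, s₁) = (3, 2) − 0.25·(36, 20) = (-6, -3)
(r₂, s₂) = (-6, -3) − 0.25·(-72, -30) = (12, 4.5)
(r₃, s₃) = (12, 4.5) − 0.25·(144, 45) = (-24, -6.75)
(r₄, s₄) = (-24, -6.75) − 0.25·(-288, -67.5) = (48, 10.125)
f(48, 10.125) = 14336.578125

14336.578125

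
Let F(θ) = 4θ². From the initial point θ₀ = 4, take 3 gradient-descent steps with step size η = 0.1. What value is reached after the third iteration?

F′(θ) = 8θ
θ₁ = 4 − 0.1·32 = 0.8
θ₂ = 0.8 − 0.1·6.4 = 0.16
θ₃ = 0.16 − 0.1·1.28 = 0.032

0.032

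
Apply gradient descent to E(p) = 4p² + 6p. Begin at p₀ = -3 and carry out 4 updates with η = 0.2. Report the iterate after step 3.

E′(p) = 8p + 6
p₁ = -3 − 0.2·(-18) = 0.6
p₂ = 0.6 − 0.2·10.8 = -1.56
p₃ = -1.56 − 0.2·(-6.48) = -0.264

-0.264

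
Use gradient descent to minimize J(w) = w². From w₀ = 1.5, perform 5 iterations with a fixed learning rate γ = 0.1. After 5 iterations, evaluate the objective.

J′(w) = 2w
w₁ = 1.5 − 0.1·3 = 1.2
w₂ = 1.2 − 0.1·2.4 = 0.96
w₃ = 0.96 − 0.1·1.92 = 0.768
w₄ = 0.768 − 0.1·1.536 = 0.6144
w₅ = 0.6144 − 0.1·1.2288 = 0.49152
J(0.49152) = 0.2415919104

0.2415919104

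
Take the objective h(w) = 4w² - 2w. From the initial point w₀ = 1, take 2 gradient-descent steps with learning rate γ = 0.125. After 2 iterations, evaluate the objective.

h′(w) = 8w - 2
Step 1: h′(1) = 6; w₁ = 1 − 0.125·6 = 0.25
Step 2: h′(0.25) = 0; w₂ = 0.25 − 0.125·0 = 0.25
h(0.25) = -0.25

-0.25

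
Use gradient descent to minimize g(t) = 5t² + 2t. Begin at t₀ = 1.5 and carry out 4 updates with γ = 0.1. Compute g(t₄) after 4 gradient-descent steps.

-0.2

g′(t) = 10t + 2
t₁ = 1.5 − 0.1·17 = -0.2
t₂ = -0.2 − 0.1·0 = -0.2
t₃ = -0.2 − 0.1·0 = -0.2
t₄ = -0.2 − 0.1·0 = -0.2
g(-0.2) = -0.2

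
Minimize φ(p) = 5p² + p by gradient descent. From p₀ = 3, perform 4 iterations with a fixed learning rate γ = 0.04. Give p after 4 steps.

0.30176

φ′(p) = 10p + 1
Step 1: φ′(3) = 31; p₁ = 3 − 0.04·31 = 1.76
Step 2: φ′(1.76) = 18.6; p₂ = 1.76 − 0.04·18.6 = 1.016
Step 3: φ′(1.016) = 11.16; p₃ = 1.016 − 0.04·11.16 = 0.5696
Step 4: φ′(0.5696) = 6.696; p₄ = 0.5696 − 0.04·6.696 = 0.30176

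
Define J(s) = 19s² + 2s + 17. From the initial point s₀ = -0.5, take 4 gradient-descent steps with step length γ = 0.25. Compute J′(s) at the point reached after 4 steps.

-88741.0625

J′(s) = 38s + 2
Step 1: J′(-0.5) = -17; s₁ = -0.5 − 0.25·(-17) = 3.75
Step 2: J′(3.75) = 144.5; s₂ = 3.75 − 0.25·144.5 = -32.375
Step 3: J′(-32.375) = -1228.25; s₃ = -32.375 − 0.25·(-1228.25) = 274.6875
Step 4: J′(274.6875) = 10440.125; s₄ = 274.6875 − 0.25·10440.125 = -2335.34375
J′(s) at (-2335.34375) = -88741.0625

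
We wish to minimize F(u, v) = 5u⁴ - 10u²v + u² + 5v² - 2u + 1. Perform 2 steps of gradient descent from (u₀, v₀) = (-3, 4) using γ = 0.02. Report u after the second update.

∇F = (20u³ - 20uv + 2u - 2, -10u² + 10v)
(u₁, v₁) = (-3, 4) − 0.02·(-308, -50) = (3.16, 5)
(u₂, v₂) = (3.16, 5) − 0.02·(319.40992, -49.856) = (-3.2281984, 5.99712)
u = -3.2281984

-3.2281984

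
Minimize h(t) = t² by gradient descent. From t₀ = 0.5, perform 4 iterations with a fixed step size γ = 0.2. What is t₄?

0.0648

h′(t) = 2t
Step 1: h′(0.5) = 1; t₁ = 0.5 − 0.2·1 = 0.3
Step 2: h′(0.3) = 0.6; t₂ = 0.3 − 0.2·0.6 = 0.18
Step 3: h′(0.18) = 0.36; t₃ = 0.18 − 0.2·0.36 = 0.108
Step 4: h′(0.108) = 0.216; t₄ = 0.108 − 0.2·0.216 = 0.0648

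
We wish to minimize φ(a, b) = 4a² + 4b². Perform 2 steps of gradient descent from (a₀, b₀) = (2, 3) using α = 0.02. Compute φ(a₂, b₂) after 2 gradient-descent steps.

∇φ = (8a, 8b)
(a₁, b₁) = (2, 3) − 0.02·(16, 24) = (1.68, 2.52)
(a₂, b₂) = (1.68, 2.52) − 0.02·(13.44, 20.16) = (1.4112, 2.1168)
φ(1.4112, 2.1168) = 25.88931072

25.88931072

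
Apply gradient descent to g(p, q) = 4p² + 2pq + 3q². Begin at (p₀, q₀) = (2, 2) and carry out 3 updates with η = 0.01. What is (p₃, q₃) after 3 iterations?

∇g = (8p + 2q, 2p + 6q)
Step 1: at (2, 2), ∇g = (20, 16) → (2, 2) − 0.01·(20, 16) = (1.8, 1.84)
Step 2: at (1.8, 1.84), ∇g = (18.08, 14.64) → (1.8, 1.84) − 0.01·(18.08, 14.64) = (1.6192, 1.6936)
Step 3: at (1.6192, 1.6936), ∇g = (16.3408, 13.4) → (1.6192, 1.6936) − 0.01·(16.3408, 13.4) = (1.455792, 1.5596)

(1.455792, 1.5596)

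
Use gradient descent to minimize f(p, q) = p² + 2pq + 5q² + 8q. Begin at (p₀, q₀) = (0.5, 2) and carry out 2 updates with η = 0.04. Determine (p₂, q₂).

(0.2088, 0.16)

∇f = (2p + 2q, 2p + 10q + 8)
Step 1: at (0.5, 2), ∇f = (5, 29) → (0.5, 2) − 0.04·(5, 29) = (0.3, 0.84)
Step 2: at (0.3, 0.84), ∇f = (2.28, 17) → (0.3, 0.84) − 0.04·(2.28, 17) = (0.2088, 0.16)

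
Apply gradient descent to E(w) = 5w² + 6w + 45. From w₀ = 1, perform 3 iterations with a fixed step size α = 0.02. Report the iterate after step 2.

0.424

E′(w) = 10w + 6
Step 1: E′(1) = 16; w₁ = 1 − 0.02·16 = 0.68
Step 2: E′(0.68) = 12.8; w₂ = 0.68 − 0.02·12.8 = 0.424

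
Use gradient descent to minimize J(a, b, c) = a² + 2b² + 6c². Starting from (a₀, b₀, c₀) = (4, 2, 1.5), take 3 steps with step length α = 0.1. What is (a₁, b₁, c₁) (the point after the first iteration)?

∇J = (2a, 4b, 12c)
Step 1: at (4, 2, 1.5), ∇J = (8, 8, 18) → (4, 2, 1.5) − 0.1·(8, 8, 18) = (3.2, 1.2, -0.3)

(3.2, 1.2, -0.3)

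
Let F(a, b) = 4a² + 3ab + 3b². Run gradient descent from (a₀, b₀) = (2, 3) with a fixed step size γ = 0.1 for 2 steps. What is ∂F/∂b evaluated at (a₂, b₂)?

∇F = (8a + 3b, 3a + 6b)
(a₁, b₁) = (2, 3) − 0.1·(25, 24) = (-0.5, 0.6)
(a₂, b₂) = (-0.5, 0.6) − 0.1·(-2.2, 2.1) = (-0.28, 0.39)
∂F/∂b at (-0.28, 0.39) = 1.5

1.5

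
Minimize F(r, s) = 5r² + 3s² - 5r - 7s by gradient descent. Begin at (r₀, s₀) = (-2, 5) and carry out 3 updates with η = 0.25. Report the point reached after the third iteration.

∇F = (10r - 5, 6s - 7)
(r₁, s₁) = (-2, 5) − 0.25·(-25, 23) = (4.25, -0.75)
(r₂, s₂) = (4.25, -0.75) − 0.25·(37.5, -11.5) = (-5.125, 2.125)
(r₃, s₃) = (-5.125, 2.125) − 0.25·(-56.25, 5.75) = (8.9375, 0.6875)

(8.9375, 0.6875)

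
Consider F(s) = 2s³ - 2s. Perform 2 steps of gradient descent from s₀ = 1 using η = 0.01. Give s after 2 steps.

0.924704

F′(s) = 6s² - 2
s₁ = 1 − 0.01·4 = 0.96
s₂ = 0.96 − 0.01·3.5296 = 0.924704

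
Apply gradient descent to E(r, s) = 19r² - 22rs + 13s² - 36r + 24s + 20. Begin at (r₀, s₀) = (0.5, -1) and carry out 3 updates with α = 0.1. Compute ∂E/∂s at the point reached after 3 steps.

∇E = (38r - 22s - 36, -22r + 26s + 24)
(r₁, s₁) = (0.5, -1) − 0.1·(5, -13) = (0, 0.3)
(r₂, s₂) = (0, 0.3) − 0.1·(-42.6, 31.8) = (4.26, -2.88)
(r₃, s₃) = (4.26, -2.88) − 0.1·(189.24, -144.6) = (-14.664, 11.58)
∂E/∂s at (-14.664, 11.58) = 647.688

647.688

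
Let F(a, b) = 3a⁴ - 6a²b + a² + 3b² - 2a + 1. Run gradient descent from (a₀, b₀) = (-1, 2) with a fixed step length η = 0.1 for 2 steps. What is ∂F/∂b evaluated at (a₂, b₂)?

-29.83766016

∇F = (12a³ - 12ab + 2a - 2, -6a² + 6b)
Step 1: at (-1, 2), ∇F = (8, 6) → (-1, 2) − 0.1·(8, 6) = (-1.8, 1.4)
Step 2: at (-1.8, 1.4), ∇F = (-45.344, -11.04) → (-1.8, 1.4) − 0.1·(-45.344, -11.04) = (2.7344, 2.504)
∂F/∂b at (2.7344, 2.504) = -29.83766016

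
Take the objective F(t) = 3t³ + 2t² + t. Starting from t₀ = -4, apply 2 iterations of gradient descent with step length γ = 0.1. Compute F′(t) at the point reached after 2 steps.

641922.529689

F′(t) = 9t² + 4t + 1
t₁ = -4 − 0.1·129 = -16.9
t₂ = -16.9 − 0.1·2503.89 = -267.289
F′(t) at (-267.289) = 641922.529689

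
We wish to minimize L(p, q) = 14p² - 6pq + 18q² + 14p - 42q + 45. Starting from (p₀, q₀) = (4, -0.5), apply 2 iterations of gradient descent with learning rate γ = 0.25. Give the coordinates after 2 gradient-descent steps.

∇L = (28p - 6q + 14, -6p + 36q - 42)
(p₁, q₁) = (4, -0.5) − 0.25·(129, -84) = (-28.25, 20.5)
(p₂, q₂) = (-28.25, 20.5) − 0.25·(-900, 865.5) = (196.75, -195.875)

(196.75, -195.875)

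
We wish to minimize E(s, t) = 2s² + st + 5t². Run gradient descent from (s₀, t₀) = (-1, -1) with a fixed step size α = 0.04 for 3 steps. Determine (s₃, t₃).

∇E = (4s + t, s + 10t)
Step 1: at (-1, -1), ∇E = (-5, -11) → (-1, -1) − 0.04·(-5, -11) = (-0.8, -0.56)
Step 2: at (-0.8, -0.56), ∇E = (-3.76, -6.4) → (-0.8, -0.56) − 0.04·(-3.76, -6.4) = (-0.6496, -0.304)
Step 3: at (-0.6496, -0.304), ∇E = (-2.9024, -3.6896) → (-0.6496, -0.304) − 0.04·(-2.9024, -3.6896) = (-0.533504, -0.156416)

(-0.533504, -0.156416)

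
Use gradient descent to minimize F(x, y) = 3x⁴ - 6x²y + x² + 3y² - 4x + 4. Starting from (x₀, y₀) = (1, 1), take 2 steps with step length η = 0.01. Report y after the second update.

∇F = (12x³ - 12xy + 2x - 4, -6x² + 6y)
Step 1: at (1, 1), ∇F = (-2, 0) → (1, 1) − 0.01·(-2, 0) = (1.02, 1)
Step 2: at (1.02, 1), ∇F = (-1.465504, -0.2424) → (1.02, 1) − 0.01·(-1.465504, -0.2424) = (1.03465504, 1.002424)
y = 1.002424

1.002424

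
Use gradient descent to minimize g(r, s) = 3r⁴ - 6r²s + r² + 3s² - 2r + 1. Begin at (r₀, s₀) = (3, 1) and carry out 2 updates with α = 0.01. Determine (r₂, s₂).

(0.11254656, 1.391584)

∇g = (12r³ - 12rs + 2r - 2, -6r² + 6s)
(r₁, s₁) = (3, 1) − 0.01·(292, -48) = (0.08, 1.48)
(r₂, s₂) = (0.08, 1.48) − 0.01·(-3.254656, 8.8416) = (0.11254656, 1.391584)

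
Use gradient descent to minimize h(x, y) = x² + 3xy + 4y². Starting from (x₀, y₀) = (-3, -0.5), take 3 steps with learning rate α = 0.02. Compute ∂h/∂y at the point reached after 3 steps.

-6.731964

∇h = (2x + 3y, 3x + 8y)
Step 1: at (-3, -0.5), ∇h = (-7.5, -13) → (-3, -0.5) − 0.02·(-7.5, -13) = (-2.85, -0.24)
Step 2: at (-2.85, -0.24), ∇h = (-6.42, -10.47) → (-2.85, -0.24) − 0.02·(-6.42, -10.47) = (-2.7216, -0.0306)
Step 3: at (-2.7216, -0.0306), ∇h = (-5.535, -8.4096) → (-2.7216, -0.0306) − 0.02·(-5.535, -8.4096) = (-2.6109, 0.137592)
∂h/∂y at (-2.6109, 0.137592) = -6.731964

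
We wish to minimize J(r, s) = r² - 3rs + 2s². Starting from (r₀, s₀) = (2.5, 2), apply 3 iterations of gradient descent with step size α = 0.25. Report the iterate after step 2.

∇J = (2r - 3s, -3r + 4s)
Step 1: at (2.5, 2), ∇J = (-1, 0.5) → (2.5, 2) − 0.25·(-1, 0.5) = (2.75, 1.875)
Step 2: at (2.75, 1.875), ∇J = (-0.125, -0.75) → (2.75, 1.875) − 0.25·(-0.125, -0.75) = (2.78125, 2.0625)

(2.78125, 2.0625)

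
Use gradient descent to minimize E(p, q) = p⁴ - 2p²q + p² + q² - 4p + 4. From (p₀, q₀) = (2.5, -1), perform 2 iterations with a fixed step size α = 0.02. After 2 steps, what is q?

∇E = (4p³ - 4pq + 2p - 4, -2p² + 2q)
(p₁, q₁) = (2.5, -1) − 0.02·(73.5, -14.5) = (1.03, -0.71)
(p₂, q₂) = (1.03, -0.71) − 0.02·(5.356108, -3.5418) = (0.92287784, -0.639164)
q = -0.639164

-0.639164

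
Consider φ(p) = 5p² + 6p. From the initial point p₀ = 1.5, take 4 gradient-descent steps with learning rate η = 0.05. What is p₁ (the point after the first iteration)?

φ′(p) = 10p + 6
Step 1: φ′(1.5) = 21; p₁ = 1.5 − 0.05·21 = 0.45

0.45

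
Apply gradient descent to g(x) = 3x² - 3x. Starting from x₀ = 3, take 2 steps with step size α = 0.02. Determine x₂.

2.436

g′(x) = 6x - 3
Step 1: g′(3) = 15; x₁ = 3 − 0.02·15 = 2.7
Step 2: g′(2.7) = 13.2; x₂ = 2.7 − 0.02·13.2 = 2.436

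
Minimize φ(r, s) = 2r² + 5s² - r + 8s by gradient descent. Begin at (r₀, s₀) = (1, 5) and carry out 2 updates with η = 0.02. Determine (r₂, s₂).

(0.8848, 2.912)

∇φ = (4r - 1, 10s + 8)
(r₁, s₁) = (1, 5) − 0.02·(3, 58) = (0.94, 3.84)
(r₂, s₂) = (0.94, 3.84) − 0.02·(2.76, 46.4) = (0.8848, 2.912)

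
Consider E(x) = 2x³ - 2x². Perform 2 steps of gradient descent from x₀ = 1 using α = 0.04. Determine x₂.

0.864064

E′(x) = 6x² - 4x
x₁ = 1 − 0.04·2 = 0.92
x₂ = 0.92 − 0.04·1.3984 = 0.864064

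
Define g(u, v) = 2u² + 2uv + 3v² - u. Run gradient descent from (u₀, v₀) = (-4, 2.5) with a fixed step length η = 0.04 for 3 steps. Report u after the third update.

∇g = (4u + 2v - 1, 2u + 6v)
(u₁, v₁) = (-4, 2.5) − 0.04·(-12, 7) = (-3.52, 2.22)
(u₂, v₂) = (-3.52, 2.22) − 0.04·(-10.64, 6.28) = (-3.0944, 1.9688)
(u₃, v₃) = (-3.0944, 1.9688) − 0.04·(-9.44, 5.624) = (-2.7168, 1.74384)
u = -2.7168

-2.7168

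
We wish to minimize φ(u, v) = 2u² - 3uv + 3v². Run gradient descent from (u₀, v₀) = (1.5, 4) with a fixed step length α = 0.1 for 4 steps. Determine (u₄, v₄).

(1.27875, 0.925)

∇φ = (4u - 3v, -3u + 6v)
Step 1: at (1.5, 4), ∇φ = (-6, 19.5) → (1.5, 4) − 0.1·(-6, 19.5) = (2.1, 2.05)
Step 2: at (2.1, 2.05), ∇φ = (2.25, 6) → (2.1, 2.05) − 0.1·(2.25, 6) = (1.875, 1.45)
Step 3: at (1.875, 1.45), ∇φ = (3.15, 3.075) → (1.875, 1.45) − 0.1·(3.15, 3.075) = (1.56, 1.1425)
Step 4: at (1.56, 1.1425), ∇φ = (2.8125, 2.175) → (1.56, 1.1425) − 0.1·(2.8125, 2.175) = (1.27875, 0.925)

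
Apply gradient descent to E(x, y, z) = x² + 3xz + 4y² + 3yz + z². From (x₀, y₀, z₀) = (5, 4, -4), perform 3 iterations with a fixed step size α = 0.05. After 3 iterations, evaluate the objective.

-57.3144811875

∇E = (2x + 3z, 8y + 3z, 3x + 3y + 2z)
(x₁, y₁, z₁) = (5, 4, -4) − 0.05·(-2, 20, 19) = (5.1, 3, -4.95)
(x₂, y₂, z₂) = (5.1, 3, -4.95) − 0.05·(-4.65, 9.15, 14.4) = (5.3325, 2.5425, -5.67)
(x₃, y₃, z₃) = (5.3325, 2.5425, -5.67) − 0.05·(-6.345, 3.33, 12.285) = (5.64975, 2.376, -6.28425)
E(5.64975, 2.376, -6.28425) = -57.3144811875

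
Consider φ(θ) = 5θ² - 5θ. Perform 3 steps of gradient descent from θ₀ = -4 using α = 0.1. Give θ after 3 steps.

φ′(θ) = 10θ - 5
θ₁ = -4 − 0.1·(-45) = 0.5
θ₂ = 0.5 − 0.1·0 = 0.5
θ₃ = 0.5 − 0.1·0 = 0.5

0.5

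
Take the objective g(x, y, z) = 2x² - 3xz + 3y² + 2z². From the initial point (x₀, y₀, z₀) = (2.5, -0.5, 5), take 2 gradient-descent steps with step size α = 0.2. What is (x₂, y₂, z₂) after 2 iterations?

(2.2, -0.02, 2.6)

∇g = (4x - 3z, 6y, -3x + 4z)
Step 1: at (2.5, -0.5, 5), ∇g = (-5, -3, 12.5) → (2.5, -0.5, 5) − 0.2·(-5, -3, 12.5) = (3.5, 0.1, 2.5)
Step 2: at (3.5, 0.1, 2.5), ∇g = (6.5, 0.6, -0.5) → (3.5, 0.1, 2.5) − 0.2·(6.5, 0.6, -0.5) = (2.2, -0.02, 2.6)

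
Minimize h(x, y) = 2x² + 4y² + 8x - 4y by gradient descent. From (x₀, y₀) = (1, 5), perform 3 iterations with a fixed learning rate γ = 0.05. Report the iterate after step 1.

(0.4, 3.2)

∇h = (4x + 8, 8y - 4)
(x₁, y₁) = (1, 5) − 0.05·(12, 36) = (0.4, 3.2)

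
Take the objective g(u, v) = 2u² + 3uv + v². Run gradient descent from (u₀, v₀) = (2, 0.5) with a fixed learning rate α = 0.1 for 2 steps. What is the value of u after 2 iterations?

0.69

∇g = (4u + 3v, 3u + 2v)
Step 1: at (2, 0.5), ∇g = (9.5, 7) → (2, 0.5) − 0.1·(9.5, 7) = (1.05, -0.2)
Step 2: at (1.05, -0.2), ∇g = (3.6, 2.75) → (1.05, -0.2) − 0.1·(3.6, 2.75) = (0.69, -0.475)
u = 0.69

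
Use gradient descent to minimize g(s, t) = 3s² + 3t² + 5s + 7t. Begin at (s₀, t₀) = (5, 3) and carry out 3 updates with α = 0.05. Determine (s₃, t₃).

∇g = (6s + 5, 6t + 7)
(s₁, t₁) = (5, 3) − 0.05·(35, 25) = (3.25, 1.75)
(s₂, t₂) = (3.25, 1.75) − 0.05·(24.5, 17.5) = (2.025, 0.875)
(s₃, t₃) = (2.025, 0.875) − 0.05·(17.15, 12.25) = (1.1675, 0.2625)

(1.1675, 0.2625)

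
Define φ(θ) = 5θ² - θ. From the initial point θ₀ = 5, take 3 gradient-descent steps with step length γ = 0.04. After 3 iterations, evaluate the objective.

φ′(θ) = 10θ - 1
θ₁ = 5 − 0.04·49 = 3.04
θ₂ = 3.04 − 0.04·29.4 = 1.864
θ₃ = 1.864 − 0.04·17.64 = 1.1584
φ(1.1584) = 5.5510528

5.5510528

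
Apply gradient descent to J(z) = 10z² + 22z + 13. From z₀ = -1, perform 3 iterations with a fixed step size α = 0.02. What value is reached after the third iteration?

J′(z) = 20z + 22
z₁ = -1 − 0.02·2 = -1.04
z₂ = -1.04 − 0.02·1.2 = -1.064
z₃ = -1.064 − 0.02·0.72 = -1.0784

-1.0784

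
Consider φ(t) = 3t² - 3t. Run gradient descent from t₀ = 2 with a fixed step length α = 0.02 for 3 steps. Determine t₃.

1.522208

φ′(t) = 6t - 3
t₁ = 2 − 0.02·9 = 1.82
t₂ = 1.82 − 0.02·7.92 = 1.6616
t₃ = 1.6616 − 0.02·6.9696 = 1.522208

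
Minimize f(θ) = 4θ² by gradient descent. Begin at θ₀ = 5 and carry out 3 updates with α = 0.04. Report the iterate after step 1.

3.4

f′(θ) = 8θ
Step 1: f′(5) = 40; θ₁ = 5 − 0.04·40 = 3.4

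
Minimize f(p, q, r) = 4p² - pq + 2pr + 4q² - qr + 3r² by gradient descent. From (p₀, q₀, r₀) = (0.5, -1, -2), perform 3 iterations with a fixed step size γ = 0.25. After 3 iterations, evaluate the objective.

0.87890625

∇f = (8p - q + 2r, -p + 8q - r, 2p - q + 6r)
Step 1: at (0.5, -1, -2), ∇f = (1, -6.5, -10) → (0.5, -1, -2) − 0.25·(1, -6.5, -10) = (0.25, 0.625, 0.5)
Step 2: at (0.25, 0.625, 0.5), ∇f = (2.375, 4.25, 2.875) → (0.25, 0.625, 0.5) − 0.25·(2.375, 4.25, 2.875) = (-0.34375, -0.4375, -0.21875)
Step 3: at (-0.34375, -0.4375, -0.21875), ∇f = (-2.75, -2.9375, -1.5625) → (-0.34375, -0.4375, -0.21875) − 0.25·(-2.75, -2.9375, -1.5625) = (0.34375, 0.296875, 0.171875)
f(0.34375, 0.296875, 0.171875) = 0.87890625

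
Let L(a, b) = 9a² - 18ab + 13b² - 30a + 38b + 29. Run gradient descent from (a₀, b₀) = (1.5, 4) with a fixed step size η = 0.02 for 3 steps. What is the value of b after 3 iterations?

∇L = (18a - 18b - 30, -18a + 26b + 38)
Step 1: at (1.5, 4), ∇L = (-75, 115) → (1.5, 4) − 0.02·(-75, 115) = (3, 1.7)
Step 2: at (3, 1.7), ∇L = (-6.6, 28.2) → (3, 1.7) − 0.02·(-6.6, 28.2) = (3.132, 1.136)
Step 3: at (3.132, 1.136), ∇L = (5.928, 11.16) → (3.132, 1.136) − 0.02·(5.928, 11.16) = (3.01344, 0.9128)
b = 0.9128

0.9128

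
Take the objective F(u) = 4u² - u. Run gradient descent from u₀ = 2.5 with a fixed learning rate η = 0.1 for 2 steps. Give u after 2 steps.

0.22

F′(u) = 8u - 1
u₁ = 2.5 − 0.1·19 = 0.6
u₂ = 0.6 − 0.1·3.8 = 0.22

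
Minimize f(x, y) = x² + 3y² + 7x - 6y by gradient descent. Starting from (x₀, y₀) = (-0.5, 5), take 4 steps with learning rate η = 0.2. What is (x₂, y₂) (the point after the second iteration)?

(-2.42, 1.16)

∇f = (2x + 7, 6y - 6)
(x₁, y₁) = (-0.5, 5) − 0.2·(6, 24) = (-1.7, 0.2)
(x₂, y₂) = (-1.7, 0.2) − 0.2·(3.6, -4.8) = (-2.42, 1.16)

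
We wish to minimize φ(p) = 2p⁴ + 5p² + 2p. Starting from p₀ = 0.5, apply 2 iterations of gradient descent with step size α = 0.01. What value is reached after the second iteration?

0.35207296

φ′(p) = 8p³ + 10p + 2
p₁ = 0.5 − 0.01·8 = 0.42
p₂ = 0.42 − 0.01·6.792704 = 0.35207296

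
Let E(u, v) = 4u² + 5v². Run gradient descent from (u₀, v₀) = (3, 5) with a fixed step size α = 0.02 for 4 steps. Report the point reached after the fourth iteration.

(1.49361408, 2.048)

∇E = (8u, 10v)
Step 1: at (3, 5), ∇E = (24, 50) → (3, 5) − 0.02·(24, 50) = (2.52, 4)
Step 2: at (2.52, 4), ∇E = (20.16, 40) → (2.52, 4) − 0.02·(20.16, 40) = (2.1168, 3.2)
Step 3: at (2.1168, 3.2), ∇E = (16.9344, 32) → (2.1168, 3.2) − 0.02·(16.9344, 32) = (1.778112, 2.56)
Step 4: at (1.778112, 2.56), ∇E = (14.224896, 25.6) → (1.778112, 2.56) − 0.02·(14.224896, 25.6) = (1.49361408, 2.048)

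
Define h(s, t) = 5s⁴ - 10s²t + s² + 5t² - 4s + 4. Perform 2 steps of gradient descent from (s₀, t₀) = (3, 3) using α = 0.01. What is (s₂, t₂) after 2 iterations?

∇h = (20s³ - 20st + 2s - 4, -10s² + 10t)
(s₁, t₁) = (3, 3) − 0.01·(362, -60) = (-0.62, 3.6)
(s₂, t₂) = (-0.62, 3.6) − 0.01·(34.63344, 32.156) = (-0.9663344, 3.27844)

(-0.9663344, 3.27844)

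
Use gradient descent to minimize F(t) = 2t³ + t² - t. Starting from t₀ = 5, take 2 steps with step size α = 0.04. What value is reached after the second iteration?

-1.655104

F′(t) = 6t² + 2t - 1
t₁ = 5 − 0.04·159 = -1.36
t₂ = -1.36 − 0.04·7.3776 = -1.655104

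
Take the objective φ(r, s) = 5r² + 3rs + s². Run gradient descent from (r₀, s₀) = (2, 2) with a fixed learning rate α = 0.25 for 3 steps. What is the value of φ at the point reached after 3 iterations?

∇φ = (10r + 3s, 3r + 2s)
(r₁, s₁) = (2, 2) − 0.25·(26, 10) = (-4.5, -0.5)
(r₂, s₂) = (-4.5, -0.5) − 0.25·(-46.5, -14.5) = (7.125, 3.125)
(r₃, s₃) = (7.125, 3.125) − 0.25·(80.625, 27.625) = (-13.03125, -3.78125)
φ(-13.03125, -3.78125) = 1011.1884765625

1011.1884765625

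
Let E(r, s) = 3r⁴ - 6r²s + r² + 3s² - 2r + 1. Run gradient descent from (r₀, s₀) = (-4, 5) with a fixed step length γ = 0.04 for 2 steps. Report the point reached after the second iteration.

∇E = (12r³ - 12rs + 2r - 2, -6r² + 6s)
Step 1: at (-4, 5), ∇E = (-538, -66) → (-4, 5) − 0.04·(-538, -66) = (17.52, 7.64)
Step 2: at (17.52, 7.64), ∇E = (62960.058496, -1795.8624) → (17.52, 7.64) − 0.04·(62960.058496, -1795.8624) = (-2500.88233984, 79.474496)

(-2500.88233984, 79.474496)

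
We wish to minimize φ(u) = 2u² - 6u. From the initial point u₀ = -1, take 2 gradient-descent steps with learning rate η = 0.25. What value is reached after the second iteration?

1.5

φ′(u) = 4u - 6
u₁ = -1 − 0.25·(-10) = 1.5
u₂ = 1.5 − 0.25·0 = 1.5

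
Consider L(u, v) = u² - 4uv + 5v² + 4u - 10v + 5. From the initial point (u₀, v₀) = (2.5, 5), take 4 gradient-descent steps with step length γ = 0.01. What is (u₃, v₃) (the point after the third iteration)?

∇L = (2u - 4v + 4, -4u + 10v - 10)
(u₁, v₁) = (2.5, 5) − 0.01·(-11, 30) = (2.61, 4.7)
(u₂, v₂) = (2.61, 4.7) − 0.01·(-9.58, 26.56) = (2.7058, 4.4344)
(u₃, v₃) = (2.7058, 4.4344) − 0.01·(-8.326, 23.5208) = (2.78906, 4.199192)

(2.78906, 4.199192)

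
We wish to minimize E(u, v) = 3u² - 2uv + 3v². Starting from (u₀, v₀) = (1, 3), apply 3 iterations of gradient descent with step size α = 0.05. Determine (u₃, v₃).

(0.808, 1.24)

∇E = (6u - 2v, -2u + 6v)
Step 1: at (1, 3), ∇E = (0, 16) → (1, 3) − 0.05·(0, 16) = (1, 2.2)
Step 2: at (1, 2.2), ∇E = (1.6, 11.2) → (1, 2.2) − 0.05·(1.6, 11.2) = (0.92, 1.64)
Step 3: at (0.92, 1.64), ∇E = (2.24, 8) → (0.92, 1.64) − 0.05·(2.24, 8) = (0.808, 1.24)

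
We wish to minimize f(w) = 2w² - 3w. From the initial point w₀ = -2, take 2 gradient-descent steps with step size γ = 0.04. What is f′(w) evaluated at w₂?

-7.7616

f′(w) = 4w - 3
Step 1: f′(-2) = -11; w₁ = -2 − 0.04·(-11) = -1.56
Step 2: f′(-1.56) = -9.24; w₂ = -1.56 − 0.04·(-9.24) = -1.1904
f′(w) at (-1.1904) = -7.7616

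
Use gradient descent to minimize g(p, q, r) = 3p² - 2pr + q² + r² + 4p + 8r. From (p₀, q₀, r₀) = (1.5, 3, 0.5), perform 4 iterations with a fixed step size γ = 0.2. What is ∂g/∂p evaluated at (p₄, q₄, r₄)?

1.4784

∇g = (6p - 2r + 4, 2q, -2p + 2r + 8)
Step 1: at (1.5, 3, 0.5), ∇g = (12, 6, 6) → (1.5, 3, 0.5) − 0.2·(12, 6, 6) = (-0.9, 1.8, -0.7)
Step 2: at (-0.9, 1.8, -0.7), ∇g = (0, 3.6, 8.4) → (-0.9, 1.8, -0.7) − 0.2·(0, 3.6, 8.4) = (-0.9, 1.08, -2.38)
Step 3: at (-0.9, 1.08, -2.38), ∇g = (3.36, 2.16, 5.04) → (-0.9, 1.08, -2.38) − 0.2·(3.36, 2.16, 5.04) = (-1.572, 0.648, -3.388)
Step 4: at (-1.572, 0.648, -3.388), ∇g = (1.344, 1.296, 4.368) → (-1.572, 0.648, -3.388) − 0.2·(1.344, 1.296, 4.368) = (-1.8408, 0.3888, -4.2616)
∂g/∂p at (-1.8408, 0.3888, -4.2616) = 1.4784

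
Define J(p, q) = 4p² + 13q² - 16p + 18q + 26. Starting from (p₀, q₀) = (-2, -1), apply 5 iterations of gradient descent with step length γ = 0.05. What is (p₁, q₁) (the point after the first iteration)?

∇J = (8p - 16, 26q + 18)
Step 1: at (-2, -1), ∇J = (-32, -8) → (-2, -1) − 0.05·(-32, -8) = (-0.4, -0.6)

(-0.4, -0.6)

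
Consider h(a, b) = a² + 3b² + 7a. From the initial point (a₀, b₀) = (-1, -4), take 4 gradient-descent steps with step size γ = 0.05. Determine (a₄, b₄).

∇h = (2a + 7, 6b)
Step 1: at (-1, -4), ∇h = (5, -24) → (-1, -4) − 0.05·(5, -24) = (-1.25, -2.8)
Step 2: at (-1.25, -2.8), ∇h = (4.5, -16.8) → (-1.25, -2.8) − 0.05·(4.5, -16.8) = (-1.475, -1.96)
Step 3: at (-1.475, -1.96), ∇h = (4.05, -11.76) → (-1.475, -1.96) − 0.05·(4.05, -11.76) = (-1.6775, -1.372)
Step 4: at (-1.6775, -1.372), ∇h = (3.645, -8.232) → (-1.6775, -1.372) − 0.05·(3.645, -8.232) = (-1.85975, -0.9604)

(-1.85975, -0.9604)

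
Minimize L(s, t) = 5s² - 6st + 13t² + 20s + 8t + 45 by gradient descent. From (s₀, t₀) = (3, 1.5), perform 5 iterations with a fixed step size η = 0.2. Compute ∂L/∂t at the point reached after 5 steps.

-28424.07264

∇L = (10s - 6t + 20, -6s + 26t + 8)
Step 1: at (3, 1.5), ∇L = (41, 29) → (3, 1.5) − 0.2·(41, 29) = (-5.2, -4.3)
Step 2: at (-5.2, -4.3), ∇L = (-6.2, -72.6) → (-5.2, -4.3) − 0.2·(-6.2, -72.6) = (-3.96, 10.22)
Step 3: at (-3.96, 10.22), ∇L = (-80.92, 297.48) → (-3.96, 10.22) − 0.2·(-80.92, 297.48) = (12.224, -49.276)
Step 4: at (12.224, -49.276), ∇L = (437.896, -1346.52) → (12.224, -49.276) − 0.2·(437.896, -1346.52) = (-75.3552, 220.028)
Step 5: at (-75.3552, 220.028), ∇L = (-2053.72, 6180.8592) → (-75.3552, 220.028) − 0.2·(-2053.72, 6180.8592) = (335.3888, -1016.14384)
∂L/∂t at (335.3888, -1016.14384) = -28424.07264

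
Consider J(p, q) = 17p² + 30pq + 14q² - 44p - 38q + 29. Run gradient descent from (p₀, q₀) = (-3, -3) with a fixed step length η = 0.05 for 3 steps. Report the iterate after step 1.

∇J = (34p + 30q - 44, 30p + 28q - 38)
(p₁, q₁) = (-3, -3) − 0.05·(-236, -212) = (8.8, 7.6)

(8.8, 7.6)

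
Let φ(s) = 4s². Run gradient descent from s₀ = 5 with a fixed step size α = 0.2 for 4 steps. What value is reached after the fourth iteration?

φ′(s) = 8s
Step 1: φ′(5) = 40; s₁ = 5 − 0.2·40 = -3
Step 2: φ′(-3) = -24; s₂ = -3 − 0.2·(-24) = 1.8
Step 3: φ′(1.8) = 14.4; s₃ = 1.8 − 0.2·14.4 = -1.08
Step 4: φ′(-1.08) = -8.64; s₄ = -1.08 − 0.2·(-8.64) = 0.648

0.648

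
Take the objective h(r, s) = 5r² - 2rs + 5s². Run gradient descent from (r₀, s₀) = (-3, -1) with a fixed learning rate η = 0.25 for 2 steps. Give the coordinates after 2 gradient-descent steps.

(-6, 2)

∇h = (10r - 2s, -2r + 10s)
Step 1: at (-3, -1), ∇h = (-28, -4) → (-3, -1) − 0.25·(-28, -4) = (4, 0)
Step 2: at (4, 0), ∇h = (40, -8) → (4, 0) − 0.25·(40, -8) = (-6, 2)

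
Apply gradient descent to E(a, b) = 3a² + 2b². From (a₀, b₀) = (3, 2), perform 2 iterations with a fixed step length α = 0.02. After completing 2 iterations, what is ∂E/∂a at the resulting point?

13.9392

∇E = (6a, 4b)
Step 1: at (3, 2), ∇E = (18, 8) → (3, 2) − 0.02·(18, 8) = (2.64, 1.84)
Step 2: at (2.64, 1.84), ∇E = (15.84, 7.36) → (2.64, 1.84) − 0.02·(15.84, 7.36) = (2.3232, 1.6928)
∂E/∂a at (2.3232, 1.6928) = 13.9392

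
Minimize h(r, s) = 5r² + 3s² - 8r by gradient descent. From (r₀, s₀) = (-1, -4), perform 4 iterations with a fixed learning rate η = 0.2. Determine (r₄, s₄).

(-1, -0.0064)

∇h = (10r - 8, 6s)
(r₁, s₁) = (-1, -4) − 0.2·(-18, -24) = (2.6, 0.8)
(r₂, s₂) = (2.6, 0.8) − 0.2·(18, 4.8) = (-1, -0.16)
(r₃, s₃) = (-1, -0.16) − 0.2·(-18, -0.96) = (2.6, 0.032)
(r₄, s₄) = (2.6, 0.032) − 0.2·(18, 0.192) = (-1, -0.0064)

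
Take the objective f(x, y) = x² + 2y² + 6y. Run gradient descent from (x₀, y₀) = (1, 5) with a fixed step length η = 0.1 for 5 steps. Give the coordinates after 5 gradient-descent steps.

∇f = (2x, 4y + 6)
(x₁, y₁) = (1, 5) − 0.1·(2, 26) = (0.8, 2.4)
(x₂, y₂) = (0.8, 2.4) − 0.1·(1.6, 15.6) = (0.64, 0.84)
(x₃, y₃) = (0.64, 0.84) − 0.1·(1.28, 9.36) = (0.512, -0.096)
(x₄, y₄) = (0.512, -0.096) − 0.1·(1.024, 5.616) = (0.4096, -0.6576)
(x₅, y₅) = (0.4096, -0.6576) − 0.1·(0.8192, 3.3696) = (0.32768, -0.99456)

(0.32768, -0.99456)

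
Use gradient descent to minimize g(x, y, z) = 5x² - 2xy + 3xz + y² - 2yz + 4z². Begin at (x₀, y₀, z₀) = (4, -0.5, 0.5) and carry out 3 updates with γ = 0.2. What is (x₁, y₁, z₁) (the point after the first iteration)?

(-4.5, 1.5, -2.9)

∇g = (10x - 2y + 3z, -2x + 2y - 2z, 3x - 2y + 8z)
(x₁, y₁, z₁) = (4, -0.5, 0.5) − 0.2·(42.5, -10, 17) = (-4.5, 1.5, -2.9)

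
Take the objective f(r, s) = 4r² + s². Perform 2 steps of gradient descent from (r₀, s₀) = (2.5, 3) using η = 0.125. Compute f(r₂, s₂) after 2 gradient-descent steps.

2.84765625

∇f = (8r, 2s)
(r₁, s₁) = (2.5, 3) − 0.125·(20, 6) = (0, 2.25)
(r₂, s₂) = (0, 2.25) − 0.125·(0, 4.5) = (0, 1.6875)
f(0, 1.6875) = 2.84765625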